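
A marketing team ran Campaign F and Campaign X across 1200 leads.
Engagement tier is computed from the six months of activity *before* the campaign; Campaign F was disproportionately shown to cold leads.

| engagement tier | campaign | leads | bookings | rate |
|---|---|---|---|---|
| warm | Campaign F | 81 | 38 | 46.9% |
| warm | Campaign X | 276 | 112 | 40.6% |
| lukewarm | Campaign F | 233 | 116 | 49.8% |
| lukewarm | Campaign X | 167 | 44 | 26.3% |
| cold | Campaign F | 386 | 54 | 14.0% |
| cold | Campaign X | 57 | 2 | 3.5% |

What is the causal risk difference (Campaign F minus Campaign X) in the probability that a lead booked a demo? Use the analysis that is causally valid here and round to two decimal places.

+0.14

Campaign F is higher inside every engagement tier stratum but Campaign X is higher in aggregate. Whether to stratify depends on how engagement tier relates to the campaign.
Here engagement tier is a common cause — it drives both which campaign a case falls under and the outcome. The crude comparison mixes populations; the stratum-specific rates are the causally relevant ones.
Adjusting over the population distribution of engagement tier: 0.297·(0.469−0.406) + 0.333·(0.498−0.263) + 0.369·(0.140−0.035) = +0.136.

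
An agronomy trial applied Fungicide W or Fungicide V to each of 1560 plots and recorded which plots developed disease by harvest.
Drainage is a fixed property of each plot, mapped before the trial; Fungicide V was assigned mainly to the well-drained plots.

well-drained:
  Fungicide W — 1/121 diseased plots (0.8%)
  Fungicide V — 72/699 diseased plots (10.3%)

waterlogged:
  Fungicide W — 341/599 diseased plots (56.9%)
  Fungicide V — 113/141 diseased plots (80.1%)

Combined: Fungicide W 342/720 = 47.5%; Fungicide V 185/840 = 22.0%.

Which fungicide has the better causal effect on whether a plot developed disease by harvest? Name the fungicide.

Fungicide W

Field drainage satisfies the back-door criterion: it is not a descendant of the fungicide, and it blocks the spurious path from fungicide to outcome. Adjusting for it (i.e., using the within-field drainage rates) gives the causal effect.
Within each level — well-drained: 0.8% vs 10.3%; waterlogged: 56.9% vs 80.1% — Fungicide W is lower every time.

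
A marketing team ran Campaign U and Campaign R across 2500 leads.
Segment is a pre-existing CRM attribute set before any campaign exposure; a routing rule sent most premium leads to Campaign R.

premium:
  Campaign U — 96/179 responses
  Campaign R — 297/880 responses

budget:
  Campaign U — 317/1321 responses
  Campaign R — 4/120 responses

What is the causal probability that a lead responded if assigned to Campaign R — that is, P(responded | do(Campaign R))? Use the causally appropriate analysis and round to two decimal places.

The imbalance in customer segment arose from how leads were allocated, not from anything the campaign did; and customer segment independently affects the outcome. The pooled gap is confounded — condition on customer segment.
Standardising Campaign R to the population customer segment mix: 0.424·297/880 + 0.576·4/120 = 0.162.

0.16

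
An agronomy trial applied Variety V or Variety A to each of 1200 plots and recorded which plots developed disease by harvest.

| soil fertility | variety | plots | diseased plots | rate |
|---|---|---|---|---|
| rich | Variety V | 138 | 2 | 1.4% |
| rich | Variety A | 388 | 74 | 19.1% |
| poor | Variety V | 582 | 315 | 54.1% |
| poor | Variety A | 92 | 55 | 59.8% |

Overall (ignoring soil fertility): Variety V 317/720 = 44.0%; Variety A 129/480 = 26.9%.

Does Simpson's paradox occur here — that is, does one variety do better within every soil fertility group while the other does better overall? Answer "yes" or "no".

yes

Within each soil fertility level (rich 1.4% vs 19.1%; poor 54.1% vs 59.8%), Variety V has the lower rate every time. Pooled: 44.0% vs 26.9% — Variety A has the lower rate overall. The two comparisons disagree.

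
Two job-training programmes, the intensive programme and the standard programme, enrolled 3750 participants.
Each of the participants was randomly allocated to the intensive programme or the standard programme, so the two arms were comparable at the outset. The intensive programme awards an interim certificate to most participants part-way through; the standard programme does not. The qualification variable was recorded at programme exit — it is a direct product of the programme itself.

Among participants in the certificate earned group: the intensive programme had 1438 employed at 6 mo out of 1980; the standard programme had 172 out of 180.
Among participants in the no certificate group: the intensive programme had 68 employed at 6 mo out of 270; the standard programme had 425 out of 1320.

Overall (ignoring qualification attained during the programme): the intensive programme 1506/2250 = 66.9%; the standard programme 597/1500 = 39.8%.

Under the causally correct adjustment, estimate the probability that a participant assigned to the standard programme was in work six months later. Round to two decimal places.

0.40

Qualification attained during the programme is recorded after the programme and is itself shifted by it — it sits on the causal path from programme to outcome. Conditioning on a mediator would strip out part of the effect we want; the pooled comparison gives the total causal effect.
So P(outcome | do(the standard programme)) is just the pooled rate for the standard programme: 597/1500 = 0.398.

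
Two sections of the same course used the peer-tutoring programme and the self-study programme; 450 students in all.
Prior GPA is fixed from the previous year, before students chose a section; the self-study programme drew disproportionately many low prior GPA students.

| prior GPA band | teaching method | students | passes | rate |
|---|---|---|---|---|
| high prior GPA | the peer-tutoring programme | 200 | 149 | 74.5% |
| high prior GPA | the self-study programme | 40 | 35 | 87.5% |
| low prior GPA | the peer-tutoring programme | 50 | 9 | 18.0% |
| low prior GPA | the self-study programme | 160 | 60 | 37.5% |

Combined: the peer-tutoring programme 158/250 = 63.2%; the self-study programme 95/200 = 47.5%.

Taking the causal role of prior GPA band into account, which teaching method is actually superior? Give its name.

the self-study programme

The imbalance in prior GPA band arose from how students were allocated, not from anything the teaching method did; and prior GPA band independently affects the outcome. The pooled gap is confounded — condition on prior GPA band.
Within each level — high prior GPA: 74.5% vs 87.5%; low prior GPA: 18.0% vs 37.5% — the self-study programme is higher every time.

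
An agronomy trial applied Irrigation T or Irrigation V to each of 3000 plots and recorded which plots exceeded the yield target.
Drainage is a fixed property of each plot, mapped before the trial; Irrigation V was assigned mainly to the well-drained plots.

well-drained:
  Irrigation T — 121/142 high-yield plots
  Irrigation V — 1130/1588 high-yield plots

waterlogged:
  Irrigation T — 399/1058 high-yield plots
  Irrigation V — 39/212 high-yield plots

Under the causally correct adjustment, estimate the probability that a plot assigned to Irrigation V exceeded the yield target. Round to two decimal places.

0.49

Within every field drainage level Irrigation T has the higher rate, yet pooled Irrigation V does — Simpson's reversal.
Field drainage is set before the irrigation has any effect — it is not caused by the irrigation — and it independently drives the outcome. That makes it a confounder, so the causal comparison is within field drainage levels.
Standardising Irrigation V to the population field drainage mix: 0.577·1130/1588 + 0.423·39/212 = 0.488.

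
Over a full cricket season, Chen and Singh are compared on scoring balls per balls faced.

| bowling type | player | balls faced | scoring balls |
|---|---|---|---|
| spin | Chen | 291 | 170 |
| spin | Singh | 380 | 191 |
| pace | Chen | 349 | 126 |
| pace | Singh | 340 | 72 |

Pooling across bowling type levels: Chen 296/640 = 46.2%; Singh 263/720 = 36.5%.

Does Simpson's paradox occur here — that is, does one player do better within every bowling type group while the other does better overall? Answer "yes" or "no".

Within each bowling type level (spin 58.4% vs 50.3%; pace 36.1% vs 21.2%), Chen has the higher rate every time. Pooled: 46.2% vs 36.5% — Chen has the higher rate overall. They agree.

no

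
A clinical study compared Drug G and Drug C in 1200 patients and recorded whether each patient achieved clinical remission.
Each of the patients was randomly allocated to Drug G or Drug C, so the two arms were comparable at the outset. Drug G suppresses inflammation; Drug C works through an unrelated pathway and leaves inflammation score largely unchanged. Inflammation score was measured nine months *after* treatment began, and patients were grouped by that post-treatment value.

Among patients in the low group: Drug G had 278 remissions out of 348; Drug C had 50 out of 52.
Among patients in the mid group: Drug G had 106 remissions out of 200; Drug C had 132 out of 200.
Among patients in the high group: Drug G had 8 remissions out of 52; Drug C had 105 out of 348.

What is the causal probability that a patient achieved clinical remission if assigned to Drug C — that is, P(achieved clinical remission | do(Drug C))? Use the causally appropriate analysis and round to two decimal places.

Inflammation score is recorded after the drug and is itself shifted by it — it sits on the causal path from drug to outcome. Conditioning on a mediator would strip out part of the effect we want; the pooled comparison gives the total causal effect.
So P(outcome | do(Drug C)) is just the pooled rate for Drug C: 287/600 = 0.478.

0.48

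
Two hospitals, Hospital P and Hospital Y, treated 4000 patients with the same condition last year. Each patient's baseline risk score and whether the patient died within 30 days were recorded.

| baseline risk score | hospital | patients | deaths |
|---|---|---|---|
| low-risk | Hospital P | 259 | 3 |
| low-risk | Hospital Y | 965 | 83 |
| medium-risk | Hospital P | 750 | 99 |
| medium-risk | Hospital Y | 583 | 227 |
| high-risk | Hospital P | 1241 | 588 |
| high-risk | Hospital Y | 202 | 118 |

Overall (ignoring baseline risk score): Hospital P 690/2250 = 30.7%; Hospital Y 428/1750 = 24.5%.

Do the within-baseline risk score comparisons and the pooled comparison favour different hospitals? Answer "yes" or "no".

yes

Within each baseline risk score level (low-risk 1.2% vs 8.6%; medium-risk 13.2% vs 38.9%; high-risk 47.4% vs 58.4%), Hospital P has the lower rate every time. Pooled: 30.7% vs 24.5% — Hospital Y has the lower rate overall. The two comparisons disagree.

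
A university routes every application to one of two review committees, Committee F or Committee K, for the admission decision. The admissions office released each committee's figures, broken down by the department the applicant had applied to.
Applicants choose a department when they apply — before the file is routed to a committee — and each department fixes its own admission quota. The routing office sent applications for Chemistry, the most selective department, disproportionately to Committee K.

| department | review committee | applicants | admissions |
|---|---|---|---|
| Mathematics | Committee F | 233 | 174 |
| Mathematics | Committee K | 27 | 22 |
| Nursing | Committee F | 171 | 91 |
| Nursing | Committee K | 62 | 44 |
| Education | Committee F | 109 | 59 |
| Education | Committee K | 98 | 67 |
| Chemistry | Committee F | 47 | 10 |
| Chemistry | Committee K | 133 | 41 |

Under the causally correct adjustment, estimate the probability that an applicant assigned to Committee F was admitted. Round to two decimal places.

0.53

Department satisfies the back-door criterion: it is not a descendant of the review committee, and it blocks the spurious path from review committee to outcome. Adjusting for it (i.e., using the within-department rates) gives the causal effect.
Standardising Committee F to the population department mix: 0.295·174/233 + 0.265·91/171 + 0.235·59/109 + 0.205·10/47 = 0.532.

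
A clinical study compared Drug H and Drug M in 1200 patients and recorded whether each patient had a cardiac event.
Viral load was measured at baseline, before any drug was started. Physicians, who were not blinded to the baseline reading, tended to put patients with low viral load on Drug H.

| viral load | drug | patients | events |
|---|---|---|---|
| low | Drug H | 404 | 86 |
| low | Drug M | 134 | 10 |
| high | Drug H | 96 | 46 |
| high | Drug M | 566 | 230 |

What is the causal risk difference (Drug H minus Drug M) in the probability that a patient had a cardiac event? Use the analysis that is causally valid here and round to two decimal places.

+0.10

The viral load-specific comparison favours Drug M throughout, but the pooled figures favour Drug H. The question is whether to condition on viral load.
Since viral load is a pre-existing factor (not a product of the drug) and it affects the outcome on its own, it is a confounder. The stratified rates, not the pooled rate, identify the causal effect.
Adjusting over the population distribution of viral load: 0.448·(0.213−0.075) + 0.552·(0.479−0.406) = +0.102.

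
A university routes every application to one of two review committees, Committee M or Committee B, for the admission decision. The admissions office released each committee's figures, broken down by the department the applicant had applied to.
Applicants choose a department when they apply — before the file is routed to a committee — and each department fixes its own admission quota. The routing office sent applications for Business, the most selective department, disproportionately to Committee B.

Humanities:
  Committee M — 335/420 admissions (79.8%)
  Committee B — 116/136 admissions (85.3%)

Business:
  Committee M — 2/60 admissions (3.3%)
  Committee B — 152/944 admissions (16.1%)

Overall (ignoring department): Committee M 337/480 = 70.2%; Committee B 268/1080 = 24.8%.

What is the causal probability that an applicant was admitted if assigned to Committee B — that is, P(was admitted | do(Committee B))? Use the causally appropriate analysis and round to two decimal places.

The department-specific comparison favours Committee B throughout, but the pooled figures favour Committee M. The question is whether to condition on department.
Nothing the review committee does changes department; the imbalance is an allocation artefact. With department also predicting the outcome, the pooled figure is confounded, and the within-stratum comparison is the causal one.
Standardising Committee B to the population department mix: 0.356·116/136 + 0.644·152/944 = 0.408.

0.41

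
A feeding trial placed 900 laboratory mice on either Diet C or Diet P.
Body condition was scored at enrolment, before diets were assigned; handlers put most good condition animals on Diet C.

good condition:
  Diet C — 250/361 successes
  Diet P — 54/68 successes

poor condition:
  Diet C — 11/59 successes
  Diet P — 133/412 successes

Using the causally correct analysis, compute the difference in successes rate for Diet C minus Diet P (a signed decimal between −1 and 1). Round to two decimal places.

-0.12

The imbalance in starting body condition arose from how laboratory mice were allocated, not from anything the diet did; and starting body condition independently affects the outcome. The pooled gap is confounded — condition on starting body condition.
Adjusting over the population distribution of starting body condition: 0.477·(0.693−0.794) + 0.523·(0.186−0.323) = -0.120.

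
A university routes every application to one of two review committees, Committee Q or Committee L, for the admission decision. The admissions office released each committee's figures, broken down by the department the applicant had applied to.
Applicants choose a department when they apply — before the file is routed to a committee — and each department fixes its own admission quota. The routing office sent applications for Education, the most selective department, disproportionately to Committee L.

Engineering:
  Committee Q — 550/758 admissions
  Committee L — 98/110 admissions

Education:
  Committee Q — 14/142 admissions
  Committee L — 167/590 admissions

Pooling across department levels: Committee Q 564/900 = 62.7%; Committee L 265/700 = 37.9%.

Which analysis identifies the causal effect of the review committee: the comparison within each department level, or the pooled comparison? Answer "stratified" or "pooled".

stratified

The imbalance in department arose from how applicants were allocated, not from anything the review committee did; and department independently affects the outcome. The pooled gap is confounded — condition on department.
Within each level — Engineering: 72.6% vs 89.1%; Education: 9.9% vs 28.3% — Committee L is higher every time.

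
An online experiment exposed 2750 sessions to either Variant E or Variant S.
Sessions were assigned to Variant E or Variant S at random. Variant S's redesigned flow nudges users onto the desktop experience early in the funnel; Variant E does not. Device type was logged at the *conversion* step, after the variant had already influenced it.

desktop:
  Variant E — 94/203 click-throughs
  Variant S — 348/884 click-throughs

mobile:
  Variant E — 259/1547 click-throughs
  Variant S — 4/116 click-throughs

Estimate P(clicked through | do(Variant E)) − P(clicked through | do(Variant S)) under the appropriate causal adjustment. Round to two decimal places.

The stratified and pooled comparisons disagree (Variant E wins within each device type; Variant S wins overall), so the answer turns on the causal role of device type.
Device type is downstream of the variant. One should not condition on a consequence of treatment, so the overall rates are the right comparison.
The causal difference is the pooled difference: 0.202 − 0.352 = -0.150.

-0.15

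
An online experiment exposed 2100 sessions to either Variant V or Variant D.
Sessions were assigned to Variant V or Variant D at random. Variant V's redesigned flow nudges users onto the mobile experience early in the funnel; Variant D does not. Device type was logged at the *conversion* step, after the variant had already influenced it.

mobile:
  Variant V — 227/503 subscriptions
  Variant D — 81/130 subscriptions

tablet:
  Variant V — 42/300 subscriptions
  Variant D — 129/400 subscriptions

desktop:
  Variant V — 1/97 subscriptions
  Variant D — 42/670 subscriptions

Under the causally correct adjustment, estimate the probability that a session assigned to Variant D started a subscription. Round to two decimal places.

0.21

Device type lies on the pathway variant → device type → outcome, so adjusting for it blocks the indirect effect. For the total causal effect of variant, use the unadjusted pooled rates.
So P(outcome | do(Variant D)) is just the pooled rate for Variant D: 252/1200 = 0.210.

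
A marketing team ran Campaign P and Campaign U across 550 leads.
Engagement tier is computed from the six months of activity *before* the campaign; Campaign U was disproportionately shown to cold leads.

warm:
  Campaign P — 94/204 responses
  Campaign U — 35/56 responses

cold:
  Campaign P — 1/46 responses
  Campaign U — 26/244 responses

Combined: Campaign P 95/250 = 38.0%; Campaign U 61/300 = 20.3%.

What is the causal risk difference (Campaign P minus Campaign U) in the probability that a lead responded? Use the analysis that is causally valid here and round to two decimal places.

Since engagement tier is a pre-existing factor (not a product of the campaign) and it affects the outcome on its own, it is a confounder. The stratified rates, not the pooled rate, identify the causal effect.
Adjusting over the population distribution of engagement tier: 0.473·(0.461−0.625) + 0.527·(0.022−0.107) = -0.122.

-0.12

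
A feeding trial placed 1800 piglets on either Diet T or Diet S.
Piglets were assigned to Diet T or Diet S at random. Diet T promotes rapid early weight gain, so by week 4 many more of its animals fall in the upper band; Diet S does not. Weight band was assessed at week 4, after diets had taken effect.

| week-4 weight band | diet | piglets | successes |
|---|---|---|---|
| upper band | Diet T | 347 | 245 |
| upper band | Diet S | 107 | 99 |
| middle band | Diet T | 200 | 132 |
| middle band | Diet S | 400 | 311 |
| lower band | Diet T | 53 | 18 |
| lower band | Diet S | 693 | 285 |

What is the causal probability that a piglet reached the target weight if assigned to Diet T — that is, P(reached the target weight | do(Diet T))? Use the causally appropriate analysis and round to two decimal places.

0.66

The week-4 weight band-specific comparison favours Diet S throughout, but the pooled figures favour Diet T. The question is whether to condition on week-4 weight band.
Week-4 weight band lies on the pathway diet → week-4 weight band → outcome, so adjusting for it blocks the indirect effect. For the total causal effect of diet, use the unadjusted pooled rates.
So P(outcome | do(Diet T)) is just the pooled rate for Diet T: 395/600 = 0.658.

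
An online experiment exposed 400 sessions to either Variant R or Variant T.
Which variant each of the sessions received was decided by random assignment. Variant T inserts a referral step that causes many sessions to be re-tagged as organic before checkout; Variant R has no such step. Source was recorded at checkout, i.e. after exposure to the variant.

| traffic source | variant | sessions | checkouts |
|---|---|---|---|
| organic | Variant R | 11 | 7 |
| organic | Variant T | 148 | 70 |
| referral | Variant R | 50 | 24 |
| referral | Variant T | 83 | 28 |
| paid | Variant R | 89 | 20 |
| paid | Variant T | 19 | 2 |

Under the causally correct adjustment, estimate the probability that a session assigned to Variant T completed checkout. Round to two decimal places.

The stratified and pooled comparisons disagree (Variant R wins within each traffic source; Variant T wins overall), so the answer turns on the causal role of traffic source.
Traffic source is recorded after the variant and is itself shifted by it — it sits on the causal path from variant to outcome. Conditioning on a mediator would strip out part of the effect we want; the pooled comparison gives the total causal effect.
So P(outcome | do(Variant T)) is just the pooled rate for Variant T: 100/250 = 0.400.

0.40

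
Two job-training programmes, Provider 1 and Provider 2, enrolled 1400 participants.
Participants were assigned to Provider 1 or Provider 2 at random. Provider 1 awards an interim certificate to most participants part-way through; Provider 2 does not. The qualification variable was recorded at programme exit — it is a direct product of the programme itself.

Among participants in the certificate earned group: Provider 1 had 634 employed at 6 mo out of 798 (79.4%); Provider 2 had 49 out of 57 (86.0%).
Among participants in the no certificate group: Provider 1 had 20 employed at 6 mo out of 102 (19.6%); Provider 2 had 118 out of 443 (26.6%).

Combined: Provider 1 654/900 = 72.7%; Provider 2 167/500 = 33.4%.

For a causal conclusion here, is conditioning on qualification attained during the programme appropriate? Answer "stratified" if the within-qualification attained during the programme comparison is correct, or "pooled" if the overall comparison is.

pooled

Provider 2 is higher inside every qualification attained during the programme stratum but Provider 1 is higher in aggregate. Whether to stratify depends on how qualification attained during the programme relates to the programme.
Qualification attained during the programme is recorded after the programme and is itself shifted by it — it sits on the causal path from programme to outcome. Conditioning on a mediator would strip out part of the effect we want; the pooled comparison gives the total causal effect.
Pooled: Provider 1 72.7% vs Provider 2 33.4%; Provider 1 is higher overall.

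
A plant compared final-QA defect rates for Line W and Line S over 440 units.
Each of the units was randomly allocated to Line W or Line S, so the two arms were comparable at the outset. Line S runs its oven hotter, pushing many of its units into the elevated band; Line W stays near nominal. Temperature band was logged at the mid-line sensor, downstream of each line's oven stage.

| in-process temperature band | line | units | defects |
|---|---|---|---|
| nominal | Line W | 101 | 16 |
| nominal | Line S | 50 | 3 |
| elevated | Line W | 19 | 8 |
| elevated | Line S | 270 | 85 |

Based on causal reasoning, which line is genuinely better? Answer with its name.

In-process temperature band is downstream of the line. One should not condition on a consequence of treatment, so the overall rates are the right comparison.
Pooled: Line W 20.0% vs Line S 27.5%; Line W is lower overall.

Line W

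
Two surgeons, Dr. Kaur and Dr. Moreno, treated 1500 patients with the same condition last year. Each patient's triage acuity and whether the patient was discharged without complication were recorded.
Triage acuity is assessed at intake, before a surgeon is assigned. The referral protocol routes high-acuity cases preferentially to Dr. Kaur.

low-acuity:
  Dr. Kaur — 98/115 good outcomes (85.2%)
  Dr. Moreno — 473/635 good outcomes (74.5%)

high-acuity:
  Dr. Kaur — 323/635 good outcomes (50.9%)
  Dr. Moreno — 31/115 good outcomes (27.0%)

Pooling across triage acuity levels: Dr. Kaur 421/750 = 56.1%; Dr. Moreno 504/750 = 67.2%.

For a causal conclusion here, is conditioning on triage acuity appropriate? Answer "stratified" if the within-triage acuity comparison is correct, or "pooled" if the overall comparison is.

stratified

Dr. Kaur is higher inside every triage acuity stratum but Dr. Moreno is higher in aggregate. Whether to stratify depends on how triage acuity relates to the surgeon.
Triage acuity differs across surgeons for reasons unrelated to any effect of the surgeon itself, and it separately predicts the outcome — a classic confounder. We must compare within triage acuity levels.
Within each level — low-acuity: 85.2% vs 74.5%; high-acuity: 50.9% vs 27.0% — Dr. Kaur is higher every time.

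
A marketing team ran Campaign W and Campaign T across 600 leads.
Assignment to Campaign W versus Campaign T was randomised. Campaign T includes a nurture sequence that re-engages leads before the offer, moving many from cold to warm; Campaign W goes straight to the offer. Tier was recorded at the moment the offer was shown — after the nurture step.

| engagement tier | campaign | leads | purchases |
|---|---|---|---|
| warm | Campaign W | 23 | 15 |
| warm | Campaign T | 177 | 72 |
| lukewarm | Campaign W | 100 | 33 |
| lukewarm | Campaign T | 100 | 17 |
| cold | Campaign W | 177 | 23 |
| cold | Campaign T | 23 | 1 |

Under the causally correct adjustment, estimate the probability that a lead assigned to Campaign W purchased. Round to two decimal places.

Campaign W is higher inside every engagement tier stratum but Campaign T is higher in aggregate. Whether to stratify depends on how engagement tier relates to the campaign.
Stratifying would compare campaigns among leads the campaigns themselves sorted into engagement tier groups — a form of selection on an intermediate. The unconditioned pooled rates give the total causal effect.
So P(outcome | do(Campaign W)) is just the pooled rate for Campaign W: 71/300 = 0.237.

0.24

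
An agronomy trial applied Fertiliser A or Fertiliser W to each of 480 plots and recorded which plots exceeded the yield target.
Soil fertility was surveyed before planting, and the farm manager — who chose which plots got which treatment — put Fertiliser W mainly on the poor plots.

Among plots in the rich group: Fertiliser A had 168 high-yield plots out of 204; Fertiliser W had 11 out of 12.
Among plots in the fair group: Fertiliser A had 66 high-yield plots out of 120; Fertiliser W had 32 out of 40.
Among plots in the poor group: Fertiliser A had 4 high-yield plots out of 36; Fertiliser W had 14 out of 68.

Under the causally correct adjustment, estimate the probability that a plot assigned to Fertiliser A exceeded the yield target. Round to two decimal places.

Here soil fertility is a common cause — it drives both which fertiliser a case falls under and the outcome. The crude comparison mixes populations; the stratum-specific rates are the causally relevant ones.
Standardising Fertiliser A to the population soil fertility mix: 0.450·168/204 + 0.333·66/120 + 0.217·4/36 = 0.578.

0.58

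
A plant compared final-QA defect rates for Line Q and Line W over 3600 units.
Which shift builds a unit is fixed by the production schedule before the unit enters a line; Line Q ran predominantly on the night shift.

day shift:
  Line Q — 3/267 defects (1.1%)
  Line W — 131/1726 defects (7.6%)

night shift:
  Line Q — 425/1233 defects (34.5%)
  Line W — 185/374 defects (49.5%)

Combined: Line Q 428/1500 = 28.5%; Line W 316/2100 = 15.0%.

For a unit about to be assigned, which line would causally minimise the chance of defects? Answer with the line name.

Line Q

Here shift is a common cause — it drives both which line a case falls under and the outcome. The crude comparison mixes populations; the stratum-specific rates are the causally relevant ones.
Within each level — day shift: 1.1% vs 7.6%; night shift: 34.5% vs 49.5% — Line Q is lower every time.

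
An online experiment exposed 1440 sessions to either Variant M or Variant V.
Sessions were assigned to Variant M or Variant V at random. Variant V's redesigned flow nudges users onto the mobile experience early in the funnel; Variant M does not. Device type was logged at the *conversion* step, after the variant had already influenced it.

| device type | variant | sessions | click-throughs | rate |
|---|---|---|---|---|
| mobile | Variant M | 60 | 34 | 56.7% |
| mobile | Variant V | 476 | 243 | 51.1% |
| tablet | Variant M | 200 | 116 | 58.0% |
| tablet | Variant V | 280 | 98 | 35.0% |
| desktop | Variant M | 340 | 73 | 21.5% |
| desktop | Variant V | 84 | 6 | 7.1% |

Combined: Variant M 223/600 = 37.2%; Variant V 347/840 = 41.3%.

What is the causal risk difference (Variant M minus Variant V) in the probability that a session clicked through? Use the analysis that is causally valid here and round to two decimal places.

Device type is recorded after the variant and is itself shifted by it — it sits on the causal path from variant to outcome. Conditioning on a mediator would strip out part of the effect we want; the pooled comparison gives the total causal effect.
The causal difference is the pooled difference: 0.372 − 0.413 = -0.041.

-0.04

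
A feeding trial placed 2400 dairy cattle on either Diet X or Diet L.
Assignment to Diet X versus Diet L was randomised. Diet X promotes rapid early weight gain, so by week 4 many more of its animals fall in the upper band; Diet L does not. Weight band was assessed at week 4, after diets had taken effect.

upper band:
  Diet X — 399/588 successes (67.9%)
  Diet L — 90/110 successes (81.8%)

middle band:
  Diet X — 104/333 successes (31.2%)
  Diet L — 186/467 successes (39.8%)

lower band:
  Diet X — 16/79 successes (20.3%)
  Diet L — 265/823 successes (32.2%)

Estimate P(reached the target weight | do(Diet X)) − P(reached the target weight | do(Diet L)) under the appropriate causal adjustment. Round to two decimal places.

The stratified and pooled comparisons disagree (Diet L wins within each week-4 weight band; Diet X wins overall), so the answer turns on the causal role of week-4 weight band.
Week-4 weight band is recorded after the diet and is itself shifted by it — it sits on the causal path from diet to outcome. Conditioning on a mediator would strip out part of the effect we want; the pooled comparison gives the total causal effect.
The causal difference is the pooled difference: 0.519 − 0.386 = +0.133.

+0.13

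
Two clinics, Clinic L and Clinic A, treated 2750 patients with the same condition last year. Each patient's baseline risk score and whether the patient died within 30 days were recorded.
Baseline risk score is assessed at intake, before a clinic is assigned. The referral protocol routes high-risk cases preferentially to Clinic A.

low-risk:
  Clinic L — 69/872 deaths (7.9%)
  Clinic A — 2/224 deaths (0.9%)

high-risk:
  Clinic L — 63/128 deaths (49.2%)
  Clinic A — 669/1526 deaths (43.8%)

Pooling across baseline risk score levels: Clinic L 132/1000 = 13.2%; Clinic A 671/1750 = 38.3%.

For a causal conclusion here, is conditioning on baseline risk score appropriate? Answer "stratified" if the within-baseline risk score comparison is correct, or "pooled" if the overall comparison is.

stratified

Since baseline risk score is a pre-existing factor (not a product of the clinic) and it affects the outcome on its own, it is a confounder. The stratified rates, not the pooled rate, identify the causal effect.
Within each level — low-risk: 7.9% vs 0.9%; high-risk: 49.2% vs 43.8% — Clinic A is lower every time.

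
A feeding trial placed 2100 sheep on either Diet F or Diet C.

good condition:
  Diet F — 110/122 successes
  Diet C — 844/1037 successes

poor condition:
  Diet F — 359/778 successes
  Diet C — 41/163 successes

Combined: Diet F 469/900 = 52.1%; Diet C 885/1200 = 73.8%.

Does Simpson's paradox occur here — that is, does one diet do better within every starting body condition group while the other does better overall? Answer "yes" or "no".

Within each starting body condition level (good condition 90.2% vs 81.4%; poor condition 46.1% vs 25.2%), Diet F has the higher rate every time. Pooled: 52.1% vs 73.8% — Diet C has the higher rate overall. The two comparisons disagree.

yes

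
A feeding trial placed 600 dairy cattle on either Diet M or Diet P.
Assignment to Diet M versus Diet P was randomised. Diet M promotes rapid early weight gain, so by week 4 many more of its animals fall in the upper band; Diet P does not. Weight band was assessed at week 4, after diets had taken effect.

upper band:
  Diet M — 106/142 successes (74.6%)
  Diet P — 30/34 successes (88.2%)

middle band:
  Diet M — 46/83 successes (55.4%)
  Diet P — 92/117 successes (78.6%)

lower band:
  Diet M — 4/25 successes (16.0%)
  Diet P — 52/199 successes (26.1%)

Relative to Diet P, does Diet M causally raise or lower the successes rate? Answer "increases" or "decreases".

Week-4 weight band lies on the pathway diet → week-4 weight band → outcome, so adjusting for it blocks the indirect effect. For the total causal effect of diet, use the unadjusted pooled rates.
Pooled: Diet M 62.4% vs Diet P 49.7%; Diet M is higher overall.

increases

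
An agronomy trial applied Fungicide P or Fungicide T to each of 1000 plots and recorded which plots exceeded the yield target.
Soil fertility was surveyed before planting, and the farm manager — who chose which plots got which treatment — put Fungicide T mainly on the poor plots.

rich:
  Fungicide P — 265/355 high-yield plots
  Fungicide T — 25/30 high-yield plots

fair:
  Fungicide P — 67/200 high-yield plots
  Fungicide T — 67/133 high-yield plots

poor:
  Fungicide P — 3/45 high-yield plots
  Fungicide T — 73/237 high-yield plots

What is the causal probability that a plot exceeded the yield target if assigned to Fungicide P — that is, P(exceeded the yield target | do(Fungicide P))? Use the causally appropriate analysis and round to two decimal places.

Soil fertility satisfies the back-door criterion: it is not a descendant of the fungicide, and it blocks the spurious path from fungicide to outcome. Adjusting for it (i.e., using the within-soil fertility rates) gives the causal effect.
Standardising Fungicide P to the population soil fertility mix: 0.385·265/355 + 0.333·67/200 + 0.282·3/45 = 0.418.

0.42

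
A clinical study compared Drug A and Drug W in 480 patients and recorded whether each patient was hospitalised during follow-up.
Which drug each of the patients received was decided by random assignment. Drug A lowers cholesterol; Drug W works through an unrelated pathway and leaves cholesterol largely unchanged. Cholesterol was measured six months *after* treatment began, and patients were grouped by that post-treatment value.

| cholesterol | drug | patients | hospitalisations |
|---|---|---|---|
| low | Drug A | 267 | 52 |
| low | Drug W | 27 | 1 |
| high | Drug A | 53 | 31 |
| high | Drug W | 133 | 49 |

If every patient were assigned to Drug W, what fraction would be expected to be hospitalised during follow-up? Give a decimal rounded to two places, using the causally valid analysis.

The cholesterol-specific comparison favours Drug W throughout, but the pooled figures favour Drug A. The question is whether to condition on cholesterol.
Stratifying would compare drugs among patients the drugs themselves sorted into cholesterol groups — a form of selection on an intermediate. The unconditioned pooled rates give the total causal effect.
So P(outcome | do(Drug W)) is just the pooled rate for Drug W: 50/160 = 0.312.

0.31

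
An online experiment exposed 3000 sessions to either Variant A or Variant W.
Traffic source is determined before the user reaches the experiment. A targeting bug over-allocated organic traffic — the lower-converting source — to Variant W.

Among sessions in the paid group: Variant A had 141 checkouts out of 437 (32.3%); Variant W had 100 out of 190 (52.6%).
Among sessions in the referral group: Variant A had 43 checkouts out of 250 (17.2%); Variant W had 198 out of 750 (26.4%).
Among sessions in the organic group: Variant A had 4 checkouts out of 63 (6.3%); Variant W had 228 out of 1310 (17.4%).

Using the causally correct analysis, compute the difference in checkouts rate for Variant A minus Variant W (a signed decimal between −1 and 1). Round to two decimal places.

Here traffic source is a common cause — it drives both which variant a case falls under and the outcome. The crude comparison mixes populations; the stratum-specific rates are the causally relevant ones.
Adjusting over the population distribution of traffic source: 0.209·(0.323−0.526) + 0.333·(0.172−0.264) + 0.458·(0.063−0.174) = -0.124.

-0.12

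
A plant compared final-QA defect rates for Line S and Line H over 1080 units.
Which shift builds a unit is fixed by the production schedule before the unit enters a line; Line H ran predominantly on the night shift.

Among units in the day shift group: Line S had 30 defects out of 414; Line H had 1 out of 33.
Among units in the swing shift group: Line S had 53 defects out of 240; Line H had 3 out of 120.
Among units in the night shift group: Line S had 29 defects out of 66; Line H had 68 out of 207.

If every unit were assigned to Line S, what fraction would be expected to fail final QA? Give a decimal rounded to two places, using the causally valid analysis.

The shift-specific comparison favours Line H throughout, but the pooled figures favour Line S. The question is whether to condition on shift.
The imbalance in shift arose from how units were allocated, not from anything the line did; and shift independently affects the outcome. The pooled gap is confounded — condition on shift.
Standardising Line S to the population shift mix: 0.414·30/414 + 0.333·53/240 + 0.253·29/66 = 0.215.

0.21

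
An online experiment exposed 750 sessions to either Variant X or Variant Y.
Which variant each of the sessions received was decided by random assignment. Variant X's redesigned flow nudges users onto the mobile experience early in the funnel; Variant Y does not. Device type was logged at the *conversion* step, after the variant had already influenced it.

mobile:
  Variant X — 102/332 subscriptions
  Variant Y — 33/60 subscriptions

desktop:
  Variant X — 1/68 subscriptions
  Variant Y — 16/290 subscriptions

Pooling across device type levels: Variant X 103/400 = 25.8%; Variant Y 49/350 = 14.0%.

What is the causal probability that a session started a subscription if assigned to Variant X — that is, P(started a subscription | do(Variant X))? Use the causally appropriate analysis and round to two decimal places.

Device type here is a post-treatment variable shaped by the variant; conditioning on it would introduce bias rather than remove it. The overall comparison is the causal one.
So P(outcome | do(Variant X)) is just the pooled rate for Variant X: 103/400 = 0.258.

0.26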